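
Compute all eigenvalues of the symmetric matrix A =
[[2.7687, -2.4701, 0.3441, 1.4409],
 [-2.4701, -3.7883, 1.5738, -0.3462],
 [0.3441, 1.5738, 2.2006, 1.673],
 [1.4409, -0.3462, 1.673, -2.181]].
sigma(A) ≈ {-5, -3, 3, 4}

A is real symmetric, so its spectrum consists of real eigenvalues. Expanding the characteristic polynomial of the displayed matrix gives
  det(λ I - A) = p(λ) = λ^4 + (1)λ^3 + (-29)λ^2 + (-9)λ + (179.9951).
Solving p(λ) = 0 yields eigenvalues ≈ -5, -3, 3, 4. (A is shown rounded to 4 decimals, so these recover the underlying integer eigenvalues to within that precision.)
Verification: the trace of A = -1 equals the sum of eigenvalues -1, and det(A) ≈ 179.9951 matches the eigenvalue product 180.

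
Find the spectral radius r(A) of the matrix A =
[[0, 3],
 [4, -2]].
r(A) = (2 + sqrt(52))/2 ≈ 4.6056

The eigenvalues of A are the roots of its characteristic polynomial. With M = A (coefficients from the trace and determinant):
  p(λ) = det(λ I - M) = λ^2 + 2λ - 12.
For λ^2 + 2λ - 12 the discriminant is 52. It is nonnegative but not a perfect square, so the roots are real and irrational: λ = (-2 ± sqrt(52))/2 ≈ 2.6056, -4.6056.
Thus the eigenvalues (to 4 decimals) are 2.6056 (modulus 2.6056); -4.6056 (modulus 4.6056). The spectral radius is the largest modulus: r(A) = (2 + sqrt(52))/2 ≈ 4.6056. (Cross-check: r(A) ≤ ||A||_2 ≈ 4.7581; equality holds whenever A is normal, though it can also hold for some non-normal A.)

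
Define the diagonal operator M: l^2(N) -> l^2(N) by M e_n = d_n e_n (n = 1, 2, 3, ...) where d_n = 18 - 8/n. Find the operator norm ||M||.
||M|| = 18

For a diagonal operator on l^2 with entries d_n, ||M|| = sup_n |d_n|. Here d_1 = 10, d_2 = 14, ..., and d_n = 18 - 8/n increases monotonically toward 18. All terms lie in [10, 18), so |d_n| = d_n and the supremum is the limit 18, which is not attained by any individual d_n. Hence ||M|| = 18.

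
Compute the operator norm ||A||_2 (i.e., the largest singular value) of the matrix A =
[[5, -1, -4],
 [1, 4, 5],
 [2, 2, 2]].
||A||_2 ≈ 8.0705 (= sqrt(largest eigenvalue of A^T A))

||A||_2 = sigma_max(A) = sqrt(lambda_max(A^T A)). Form the symmetric matrix M = A^T A =
[[30, 3, -11],
 [3, 21, 28],
 [-11, 28, 45]].
Its characteristic polynomial (trace, sum of principal 2x2 minors, determinant of M give the coefficients) is
  p(λ) = det(λ I - M) = λ^3 - 96λ^2 + 2011λ - 36.
No integer candidate from the rational root theorem (±divisors of 36) is a root, so the roots are irrational. The cubic discriminant is Δ = 4737373124 > 0, so there are three distinct real roots. p(0) = -36 and p(1) = 1880 have opposite signs, so a root lies in (0, 1); Newton's method refines it to λ ≈ 0.0179. p(30) = 894 and p(31) = -160 have opposite signs, so a root lies in (30, 31); Newton's method refines it to λ ≈ 30.8487. p(65) = -296 and p(66) = 2010 have opposite signs, so a root lies in (65, 66); Newton's method refines it to λ ≈ 65.1334. Check (Vieta): the three roots sum to 96, matching tr M = 96.
So the eigenvalues of A^T A are ≈ 0.0179, 30.8487, 65.1334 (all ≥ 0, as they must be for A^T A). The largest is λ_max ≈ 65.1334, hence ||A||_2 = sqrt(λ_max) ≈ 8.0705.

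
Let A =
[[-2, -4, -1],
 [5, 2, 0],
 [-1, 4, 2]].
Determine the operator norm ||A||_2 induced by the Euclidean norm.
||A||_2 ≈ 7.0261 (= sqrt(largest eigenvalue of A^T A))

||A||_2 = sigma_max(A) = sqrt(lambda_max(A^T A)). Form the symmetric matrix M = A^T A =
[[30, 14, 0],
 [14, 36, 12],
 [0, 12, 5]].
Its characteristic polynomial (trace, sum of principal 2x2 minors, determinant of M give the coefficients) is
  p(λ) = det(λ I - M) = λ^3 - 71λ^2 + 1070λ - 100.
No integer candidate from the rational root theorem (±divisors of 100) is a root, so the roots are irrational. The cubic discriminant is Δ = 864580500 > 0, so there are three distinct real roots. p(0) = -100 and p(1) = 900 have opposite signs, so a root lies in (0, 1); Newton's method refines it to λ ≈ 0.094. p(21) = 320 and p(22) = -276 have opposite signs, so a root lies in (21, 22); Newton's method refines it to λ ≈ 21.5396. p(49) = -492 and p(50) = 900 have opposite signs, so a root lies in (49, 50); Newton's method refines it to λ ≈ 49.3664. Check (Vieta): the three roots sum to 71, matching tr M = 71.
So the eigenvalues of A^T A are ≈ 0.094, 21.5396, 49.3664 (all ≥ 0, as they must be for A^T A). The largest is λ_max ≈ 49.3664, hence ||A||_2 = sqrt(λ_max) ≈ 7.0261.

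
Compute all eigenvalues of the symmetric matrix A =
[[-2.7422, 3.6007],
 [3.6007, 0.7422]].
sigma(A) ≈ {-5, 3}

A is real symmetric, so its spectrum consists of real eigenvalues. Expanding the characteristic polynomial of the displayed matrix gives
  det(λ I - A) = p(λ) = λ^2 + (2)λ + (-15).
Solving p(λ) = 0 yields eigenvalues ≈ -5, 3. (A is shown rounded to 4 decimals, so these recover the underlying integer eigenvalues to within that precision.)
Verification: the trace of A = -2 equals the sum of eigenvalues -2, and det(A) ≈ -15.0003 matches the eigenvalue product -15.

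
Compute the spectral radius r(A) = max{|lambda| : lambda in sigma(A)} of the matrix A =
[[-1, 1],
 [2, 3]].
r(A) = (2 + sqrt(24))/2 ≈ 3.4495

The eigenvalues of A are the roots of its characteristic polynomial. With M = A (coefficients from the trace and determinant):
  p(λ) = det(λ I - M) = λ^2 - 2λ - 5.
For λ^2 - 2λ - 5 the discriminant is 24. It is nonnegative but not a perfect square, so the roots are real and irrational: λ = (2 ± sqrt(24))/2 ≈ 3.4495, -1.4495.
Thus the eigenvalues (to 4 decimals) are 3.4495 (modulus 3.4495); -1.4495 (modulus 1.4495). The spectral radius is the largest modulus: r(A) = (2 + sqrt(24))/2 ≈ 3.4495. (Cross-check: r(A) ≤ ||A||_2 ≈ 3.618; equality holds whenever A is normal, though it can also hold for some non-normal A.)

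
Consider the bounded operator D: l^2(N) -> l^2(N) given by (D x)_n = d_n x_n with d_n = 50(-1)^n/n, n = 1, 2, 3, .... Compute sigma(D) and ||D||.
sigma(D) = {50(-1)^n/n : n ≥ 1} ∪ {0}; ||D|| = 50

A bounded diagonal operator on l^2 with diagonal entries d_n has spectrum equal to the closure of {d_n : n ≥ 1}: every d_n is an eigenvalue (with eigenvector e_n), so {d_n} ⊂ sigma(D); the spectrum is closed, so its closure is too; and for lambda not in the closure, (D - lambda I) has bounded inverse (the diagonal entries 1/(d_n - lambda) are bounded). For our sequence d_n = 50(-1)^n/n, n = 1, 2, 3, ...:
  - {d_n} = {50(-1)^n/n : n ≥ 1}; the only limit point is 0
  - closure = {50(-1)^n/n : n ≥ 1} ∪ {0}
For the norm: a diagonal operator has ||D|| = sup_n |d_n|. Here |d_n| = 50/n is decreasing, so sup_n |d_n| = |d_1| = 50. So ||D|| = 50.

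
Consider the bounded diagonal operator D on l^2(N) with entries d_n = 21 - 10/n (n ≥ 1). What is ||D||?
||D|| = 21

For a diagonal operator on l^2 with entries d_n, ||D|| = sup_n |d_n|. Here d_1 = 11, d_2 = 16, ..., and d_n = 21 - 10/n increases monotonically toward 21. All terms lie in [11, 21), so |d_n| = d_n and the supremum is the limit 21, which is not attained by any individual d_n. Hence ||D|| = 21.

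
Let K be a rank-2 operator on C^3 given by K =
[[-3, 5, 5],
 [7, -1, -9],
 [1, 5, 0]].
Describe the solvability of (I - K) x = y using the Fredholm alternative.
(I - K) is invertible (det(I - K) = 13 ≠ 0), so for every y in C^3 the equation (I - K) x = y has a unique solution.

K has rank 2 and factors as K = U V^T = u1 v1^T + u2 v2^T with u1 = (-1, -3, -3), v1 = (-1, -1, 1), u2 = (2, -2, 1), v2 = (-2, 2, 3) (multiplying out reproduces the displayed K). The nonzero eigenvalues of U V^T coincide with those of the 2 x 2 matrix G = V^T U = [[v1·u1, v1·u2], [v2·u1, v2·u2]] = [[1, 1], [-13, -5]], and by the Sylvester determinant identity det(I_3 - U V^T) = det(I_2 - V^T U) = det([[0, -1], [13, 6]]) = (0)(6) - (-1)(13) = 13. (Direct check: I - K =
[[4, -5, -5],
 [-7, 2, 9],
 [-1, -5, 1]]
has determinant 13.) The finite-dimensional Fredholm alternative says: either (I - K) is invertible, or ker(I - K) ≠ {0} and then range(I - K) = ker((I - K)^*)^⊥, with dim ker(I - K) = dim ker((I - K)^*). Since det(I - K) ≠ 0, 1 is not an eigenvalue of K and ker(I - K) = {0}, so we are in the first case: for every y there is a unique x = (I - K)^(-1) y. (Explicitly, by the Woodbury identity, (I - U V^T)^(-1) = I + U (I_2 - G)^(-1) V^T.)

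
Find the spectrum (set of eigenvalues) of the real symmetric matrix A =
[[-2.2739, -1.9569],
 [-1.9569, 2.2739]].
sigma(A) ≈ {-3, 3}

A is real symmetric, so its spectrum consists of real eigenvalues. Expanding the characteristic polynomial of the displayed matrix gives
  det(λ I - A) = p(λ) = λ^2 + (0)λ + (-9).
Solving p(λ) = 0 yields eigenvalues ≈ -3, 3. (A is shown rounded to 4 decimals, so these recover the underlying integer eigenvalues to within that precision.)
Verification: the trace of A = 0 equals the sum of eigenvalues 0, and det(A) ≈ -9.0001 matches the eigenvalue product -9.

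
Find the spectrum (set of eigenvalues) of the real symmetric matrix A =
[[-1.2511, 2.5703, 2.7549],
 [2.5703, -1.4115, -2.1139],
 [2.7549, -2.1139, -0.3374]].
sigma(A) ≈ {-6, 1, 2}

A is real symmetric, so its spectrum consists of real eigenvalues. Expanding the characteristic polynomial of the displayed matrix gives
  det(λ I - A) = p(λ) = λ^3 + (3)λ^2 + (-16)λ + (12).
Solving p(λ) = 0 yields eigenvalues ≈ -6, 1, 2. (A is shown rounded to 4 decimals, so these recover the underlying integer eigenvalues to within that precision.)
Verification: the trace of A = -3 equals the sum of eigenvalues -3, and det(A) ≈ -12.0003 matches the eigenvalue product -12.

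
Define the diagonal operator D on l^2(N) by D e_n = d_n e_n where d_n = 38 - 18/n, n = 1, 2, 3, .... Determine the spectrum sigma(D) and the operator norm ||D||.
sigma(D) = {38 - 18/n : n ≥ 1} ∪ {38}; ||D|| = 38

A bounded diagonal operator on l^2 with diagonal entries d_n has spectrum equal to the closure of {d_n : n ≥ 1}: every d_n is an eigenvalue (with eigenvector e_n), so {d_n} ⊂ sigma(D); the spectrum is closed, so its closure is too; and for lambda not in the closure, (D - lambda I) has bounded inverse (the diagonal entries 1/(d_n - lambda) are bounded). For our sequence d_n = 38 - 18/n, n = 1, 2, 3, ...:
  - {d_n} = {38 - 18/n : n ≥ 1}; the only limit point is 38
  - closure = {38 - 18/n : n ≥ 1} ∪ {38}
For the norm: a diagonal operator has ||D|| = sup_n |d_n|. Here d_n = 38 - 18/n increases monotonically from d_1 = 20 toward 38, with all terms in [20, 38); so sup_n |d_n| = 38 (the supremum is the limit, not attained). So ||D|| = 38.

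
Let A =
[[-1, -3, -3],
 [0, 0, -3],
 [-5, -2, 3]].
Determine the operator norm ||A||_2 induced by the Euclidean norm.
||A||_2 ≈ 6.3704 (= sqrt(largest eigenvalue of A^T A))

||A||_2 = sigma_max(A) = sqrt(lambda_max(A^T A)). Form the symmetric matrix M = A^T A =
[[26, 13, -12],
 [13, 13, 3],
 [-12, 3, 27]].
Its characteristic polynomial (trace, sum of principal 2x2 minors, determinant of M give the coefficients) is
  p(λ) = det(λ I - M) = λ^3 - 66λ^2 + 1069λ - 1521.
No integer candidate from the rational root theorem (±divisors of 1521) is a root, so the roots are irrational. The cubic discriminant is Δ = 211459721 > 0, so there are three distinct real roots. p(1) = -517 and p(2) = 361 have opposite signs, so a root lies in (1, 2); Newton's method refines it to λ ≈ 1.5717. p(23) = 319 and p(24) = -57 have opposite signs, so a root lies in (23, 24); Newton's method refines it to λ ≈ 23.8467. p(40) = -361 and p(41) = 283 have opposite signs, so a root lies in (40, 41); Newton's method refines it to λ ≈ 40.5816. Check (Vieta): the three roots sum to 66, matching tr M = 66.
So the eigenvalues of A^T A are ≈ 1.5717, 23.8467, 40.5816 (all ≥ 0, as they must be for A^T A). The largest is λ_max ≈ 40.5816, hence ||A||_2 = sqrt(λ_max) ≈ 6.3704.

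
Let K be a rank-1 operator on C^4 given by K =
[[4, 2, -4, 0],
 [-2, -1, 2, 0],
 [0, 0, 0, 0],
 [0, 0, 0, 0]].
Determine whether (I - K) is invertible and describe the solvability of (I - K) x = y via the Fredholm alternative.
(I - K) is invertible (det(I - K) = -2 ≠ 0), so for every y in C^4 the equation (I - K) x = y has a unique solution.

K has rank 1, so it is an outer product K = u v^T: every row of K is a multiple of one row vector. Reading off the entries, u = (-2, 1, 0, 0) and v = (-2, -1, 2, 0) (row i of K equals u_i·v^T). A rank-one matrix u v^T satisfies K u = u (v·u) and kills the (3)-dimensional subspace v^⊥, so its characteristic polynomial is lambda^3 (lambda - v·u) with v·u = tr K = 3. Hence the eigenvalues of I - K are 1 (multiplicity 3) and 1 - (3) = -2, so det(I - K) = -2. (Direct check: I - K =
[[-3, -2, 4, 0],
 [2, 2, -2, 0],
 [0, 0, 1, 0],
 [0, 0, 0, 1]]
has determinant -2.) The finite-dimensional Fredholm alternative says: either (I - K) is invertible, or ker(I - K) ≠ {0} and then range(I - K) = ker((I - K)^*)^⊥, with dim ker(I - K) = dim ker((I - K)^*). Since det(I - K) ≠ 0, 1 is not an eigenvalue of K and ker(I - K) = {0}, so we are in the first case: for every y there is a unique x = (I - K)^(-1) y. Explicitly, by the Sherman–Morrison formula, (I - u v^T)^(-1) = I + u v^T/(1 - v·u), i.e. (I - K)^(-1) = I + K/(-2).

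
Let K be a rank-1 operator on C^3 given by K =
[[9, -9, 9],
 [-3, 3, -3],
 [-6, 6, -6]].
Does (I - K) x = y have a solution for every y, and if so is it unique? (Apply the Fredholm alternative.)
(I - K) is invertible (det(I - K) = -5 ≠ 0), so for every y in C^3 the equation (I - K) x = y has a unique solution.

K has rank 1, so it is an outer product K = u v^T: every row of K is a multiple of one row vector. Reading off the entries, u = (-3, 1, 2) and v = (-3, 3, -3) (row i of K equals u_i·v^T). A rank-one matrix u v^T satisfies K u = u (v·u) and kills the (2)-dimensional subspace v^⊥, so its characteristic polynomial is lambda^2 (lambda - v·u) with v·u = tr K = 6. Hence the eigenvalues of I - K are 1 (multiplicity 2) and 1 - (6) = -5, so det(I - K) = -5. (Direct check: I - K =
[[-8, 9, -9],
 [3, -2, 3],
 [6, -6, 7]]
has determinant -5.) The finite-dimensional Fredholm alternative says: either (I - K) is invertible, or ker(I - K) ≠ {0} and then range(I - K) = ker((I - K)^*)^⊥, with dim ker(I - K) = dim ker((I - K)^*). Since det(I - K) ≠ 0, 1 is not an eigenvalue of K and ker(I - K) = {0}, so we are in the first case: for every y there is a unique x = (I - K)^(-1) y. Explicitly, by the Sherman–Morrison formula, (I - u v^T)^(-1) = I + u v^T/(1 - v·u), i.e. (I - K)^(-1) = I + K/(-5).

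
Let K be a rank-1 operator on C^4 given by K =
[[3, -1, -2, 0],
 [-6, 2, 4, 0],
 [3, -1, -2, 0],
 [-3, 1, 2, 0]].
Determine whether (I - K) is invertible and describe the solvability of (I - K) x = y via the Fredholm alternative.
(I - K) is invertible (det(I - K) = -2 ≠ 0), so for every y in C^4 the equation (I - K) x = y has a unique solution.

K has rank 1, so it is an outer product K = u v^T: every row of K is a multiple of one row vector. Reading off the entries, u = (-1, 2, -1, 1) and v = (-3, 1, 2, 0) (row i of K equals u_i·v^T). A rank-one matrix u v^T satisfies K u = u (v·u) and kills the (3)-dimensional subspace v^⊥, so its characteristic polynomial is lambda^3 (lambda - v·u) with v·u = tr K = 3. Hence the eigenvalues of I - K are 1 (multiplicity 3) and 1 - (3) = -2, so det(I - K) = -2. (Direct check: I - K =
[[-2, 1, 2, 0],
 [6, -1, -4, 0],
 [-3, 1, 3, 0],
 [3, -1, -2, 1]]
has determinant -2.) The finite-dimensional Fredholm alternative says: either (I - K) is invertible, or ker(I - K) ≠ {0} and then range(I - K) = ker((I - K)^*)^⊥, with dim ker(I - K) = dim ker((I - K)^*). Since det(I - K) ≠ 0, 1 is not an eigenvalue of K and ker(I - K) = {0}, so we are in the first case: for every y there is a unique x = (I - K)^(-1) y. Explicitly, by the Sherman–Morrison formula, (I - u v^T)^(-1) = I + u v^T/(1 - v·u), i.e. (I - K)^(-1) = I + K/(-2).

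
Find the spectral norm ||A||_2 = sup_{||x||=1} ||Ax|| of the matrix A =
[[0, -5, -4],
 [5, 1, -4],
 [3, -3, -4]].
||A||_2 ≈ 9.2735 (= sqrt(largest eigenvalue of A^T A))

||A||_2 = sigma_max(A) = sqrt(lambda_max(A^T A)). Form the symmetric matrix M = A^T A =
[[34, -4, -32],
 [-4, 35, 28],
 [-32, 28, 48]].
Its characteristic polynomial (trace, sum of principal 2x2 minors, determinant of M give the coefficients) is
  p(λ) = det(λ I - M) = λ^3 - 117λ^2 + 2678λ - 1024.
No integer candidate from the rational root theorem (±divisors of 1024) is a root, so the roots are irrational. The cubic discriminant is Δ = 20536809700 > 0, so there are three distinct real roots. p(0) = -1024 and p(1) = 1538 have opposite signs, so a root lies in (0, 1); Newton's method refines it to λ ≈ 0.389. p(30) = 1016 and p(31) = -652 have opposite signs, so a root lies in (30, 31); Newton's method refines it to λ ≈ 30.6127. p(85) = -4594 and p(86) = 8 have opposite signs, so a root lies in (85, 86); Newton's method refines it to λ ≈ 85.9983. Check (Vieta): the three roots sum to 117, matching tr M = 117.
So the eigenvalues of A^T A are ≈ 0.389, 30.6127, 85.9983 (all ≥ 0, as they must be for A^T A). The largest is λ_max ≈ 85.9983, hence ||A||_2 = sqrt(λ_max) ≈ 9.2735.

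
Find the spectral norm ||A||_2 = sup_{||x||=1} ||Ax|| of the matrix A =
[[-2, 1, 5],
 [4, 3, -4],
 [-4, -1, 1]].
||A||_2 ≈ 8.5419 (= sqrt(largest eigenvalue of A^T A))

||A||_2 = sigma_max(A) = sqrt(lambda_max(A^T A)). Form the symmetric matrix M = A^T A =
[[36, 14, -30],
 [14, 11, -8],
 [-30, -8, 42]].
Its characteristic polynomial (trace, sum of principal 2x2 minors, determinant of M give the coefficients) is
  p(λ) = det(λ I - M) = λ^3 - 89λ^2 + 1210λ - 2916.
No integer candidate from the rational root theorem (±divisors of 2916) is a root, so the roots are irrational. The cubic discriminant is Δ = 1710983892 > 0, so there are three distinct real roots. p(3) = -60 and p(4) = 564 have opposite signs, so a root lies in (3, 4); Newton's method refines it to λ ≈ 3.0862. p(12) = 516 and p(13) = -30 have opposite signs, so a root lies in (12, 13); Newton's method refines it to λ ≈ 12.9495. p(72) = -3924 and p(73) = 150 have opposite signs, so a root lies in (72, 73); Newton's method refines it to λ ≈ 72.9643. Check (Vieta): the three roots sum to 89, matching tr M = 89.
So the eigenvalues of A^T A are ≈ 3.0862, 12.9495, 72.9643 (all ≥ 0, as they must be for A^T A). The largest is λ_max ≈ 72.9643, hence ||A||_2 = sqrt(λ_max) ≈ 8.5419.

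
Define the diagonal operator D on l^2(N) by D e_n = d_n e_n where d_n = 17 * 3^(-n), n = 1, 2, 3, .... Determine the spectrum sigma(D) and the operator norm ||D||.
sigma(D) = {17 * 3^(-n) : n ≥ 1} ∪ {0}; ||D|| = 17/3

A bounded diagonal operator on l^2 with diagonal entries d_n has spectrum equal to the closure of {d_n : n ≥ 1}: every d_n is an eigenvalue (with eigenvector e_n), so {d_n} ⊂ sigma(D); the spectrum is closed, so its closure is too; and for lambda not in the closure, (D - lambda I) has bounded inverse (the diagonal entries 1/(d_n - lambda) are bounded). For our sequence d_n = 17 * 3^(-n), n = 1, 2, 3, ...:
  - {d_n} = {17 * 3^(-n) : n ≥ 1}; the only limit point is 0
  - closure = {17 * 3^(-n) : n ≥ 1} ∪ {0}
For the norm: a diagonal operator has ||D|| = sup_n |d_n|. Here d_n = 17 * 3^(-n) is positive and decreasing, so sup_n |d_n| = d_1 = 17/3. So ||D|| = 17/3.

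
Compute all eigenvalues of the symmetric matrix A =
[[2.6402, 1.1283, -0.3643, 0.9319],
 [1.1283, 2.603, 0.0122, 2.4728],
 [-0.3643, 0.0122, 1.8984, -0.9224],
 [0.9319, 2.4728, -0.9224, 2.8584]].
sigma(A) ≈ {0, 2, 6} (2 with multiplicity 2)

A is real symmetric, so its spectrum consists of real eigenvalues. Expanding the characteristic polynomial of the displayed matrix gives
  det(λ I - A) = p(λ) = λ^4 + (-10)λ^3 + (28)λ^2 + (-24)λ + (0).
Solving p(λ) = 0 yields eigenvalues ≈ 0, 2, 2, 6. (A is shown rounded to 4 decimals, so these recover the underlying integer eigenvalues to within that precision.)
Verification: the trace of A = 10 equals the sum of eigenvalues 10, and det(A) ≈ -0.0005 matches the eigenvalue product 0.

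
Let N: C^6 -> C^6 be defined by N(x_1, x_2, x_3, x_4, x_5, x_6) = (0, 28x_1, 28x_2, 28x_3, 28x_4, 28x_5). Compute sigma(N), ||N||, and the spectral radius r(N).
sigma(N) = {0}; ||N|| = 28; r(N) = 0. (N is nilpotent with N^6 = 0.)

On C^6, N is a strictly lower-triangular matrix with 28 on the subdiagonal and zeros elsewhere, so its characteristic polynomial is lambda^6 and every eigenvalue is 0: sigma(N) = {0}. For the operator norm, N e_i = 28e_{i+1} for i = 1, ..., 5 and N e_6 = 0, so the singular values of N are 28 (with multiplicity 5) and 0; hence ||N|| = 28. The spectral radius r(N) = max|lambda| = 0. Note ||N|| > r(N) — characteristic of non-normal nilpotent operators. Indeed N^6 = 0.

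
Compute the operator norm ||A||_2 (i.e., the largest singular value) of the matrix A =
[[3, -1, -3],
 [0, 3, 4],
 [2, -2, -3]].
||A||_2 = sqrt((54 + sqrt(2888))/2) ≈ 7.3396 (= sqrt(largest eigenvalue of A^T A))

||A||_2 = sigma_max(A) = sqrt(lambda_max(A^T A)). Form the symmetric matrix M = A^T A =
[[13, -7, -15],
 [-7, 14, 21],
 [-15, 21, 34]].
Its characteristic polynomial (trace, sum of principal 2x2 minors, determinant of M give the coefficients) is
  p(λ) = det(λ I - M) = λ^3 - 61λ^2 + 385λ - 49.
By the rational root theorem any rational root is an integer divisor of 49. Testing λ = 7: p(7) = 343 - 2989 + 2695 - 49 = 0, so λ = 7 is a root. Dividing out (λ - 7) leaves p(λ) = (λ - 7)(λ^2 - 54λ + 7). For λ^2 - 54λ + 7 the discriminant is 2888. It is nonnegative but not a perfect square, so the roots are real and irrational: λ = (54 ± sqrt(2888))/2 ≈ 53.8701, 0.1299.
So the eigenvalues of A^T A are ≈ 0.1299, 7, 53.8701 (all ≥ 0, as they must be for A^T A). The largest is λ_max = (54 + sqrt(2888))/2 ≈ 53.8701, hence ||A||_2 = sqrt(λ_max) = sqrt((54 + sqrt(2888))/2) ≈ 7.3396.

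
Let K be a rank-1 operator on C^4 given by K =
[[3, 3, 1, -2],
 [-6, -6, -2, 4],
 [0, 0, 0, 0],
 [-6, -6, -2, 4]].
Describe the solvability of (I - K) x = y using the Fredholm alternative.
(I - K) is singular (det(I - K) = 0, i.e. 1 ∈ sigma(K)). (I - K) x = y is solvable iff y ⊥ ker((I - K)^*) = span{(3, 3, 1, -2)}, i.e. iff 3y_1 + 3y_2 + y_3 - 2y_4 = 0. When solvable, the solutions are x = y + c·(1, -2, 0, -2), c arbitrary (ker(I - K) = span{(1, -2, 0, -2)}, dimension 1).

K has rank 1, so it is an outer product K = u v^T: every row of K is a multiple of one row vector. Reading off the entries, u = (1, -2, 0, -2) and v = (3, 3, 1, -2) (row i of K equals u_i·v^T). A rank-one matrix u v^T satisfies K u = u (v·u) and kills the (3)-dimensional subspace v^⊥, so its characteristic polynomial is lambda^3 (lambda - v·u) with v·u = tr K = 1. Hence the eigenvalues of I - K are 1 (multiplicity 3) and 1 - (1) = 0, so det(I - K) = 0. (Direct check: I - K =
[[-2, -3, -1, 2],
 [6, 7, 2, -4],
 [0, 0, 1, 0],
 [6, 6, 2, -3]]
has determinant 0.) So 1 is an eigenvalue of K and (I - K) is not invertible. The finite-dimensional Fredholm alternative says: either (I - K) is invertible, or ker(I - K) ≠ {0} and then range(I - K) = ker((I - K)^*)^⊥, with dim ker(I - K) = dim ker((I - K)^*). We are in the second case, so we need both kernels. Kernel of I - K: (I - K) u = u - u (v·u) = u - u = 0, so ker(I - K) = span{u} = span{(1, -2, 0, -2)} (it is exactly 1-dimensional because rank(I - K) = 3). Kernel of the adjoint: K is real, so (I - K)^* = I - K^T = I - v u^T, and (I - v u^T) v = v - v (u·v) = 0; hence ker((I - K)^*) = span{v} = span{(3, 3, 1, -2)}. Therefore (I - K) x = y is solvable iff <y, v> = 0, i.e. iff 3y_1 + 3y_2 + y_3 - 2y_4 = 0. When this holds, K y = u (v·y) = 0, so (I - K) y = y and x = y is a particular solution; the full solution set is the line x = y + c·u = y + c·(1, -2, 0, -2), c ∈ C.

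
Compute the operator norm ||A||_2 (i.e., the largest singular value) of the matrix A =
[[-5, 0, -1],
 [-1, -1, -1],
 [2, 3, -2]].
||A||_2 ≈ 5.6757 (= sqrt(largest eigenvalue of A^T A))

||A||_2 = sigma_max(A) = sqrt(lambda_max(A^T A)). Form the symmetric matrix M = A^T A =
[[30, 7, 2],
 [7, 10, -5],
 [2, -5, 6]].
Its characteristic polynomial (trace, sum of principal 2x2 minors, determinant of M give the coefficients) is
  p(λ) = det(λ I - M) = λ^3 - 46λ^2 + 462λ - 576.
No integer candidate from the rational root theorem (±divisors of 576) is a root, so the roots are irrational. The cubic discriminant is Δ = 44323632 > 0, so there are three distinct real roots. p(1) = -159 and p(2) = 172 have opposite signs, so a root lies in (1, 2); Newton's method refines it to λ ≈ 1.4493. p(12) = 72 and p(13) = -147 have opposite signs, so a root lies in (12, 13); Newton's method refines it to λ ≈ 12.3376. p(32) = -128 and p(33) = 513 have opposite signs, so a root lies in (32, 33); Newton's method refines it to λ ≈ 32.2131. Check (Vieta): the three roots sum to 46, matching tr M = 46.
So the eigenvalues of A^T A are ≈ 1.4493, 12.3376, 32.2131 (all ≥ 0, as they must be for A^T A). The largest is λ_max ≈ 32.2131, hence ||A||_2 = sqrt(λ_max) ≈ 5.6757.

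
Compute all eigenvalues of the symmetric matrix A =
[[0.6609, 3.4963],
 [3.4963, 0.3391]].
sigma(A) ≈ {-3, 4}

A is real symmetric, so its spectrum consists of real eigenvalues. Expanding the characteristic polynomial of the displayed matrix gives
  det(λ I - A) = p(λ) = λ^2 + (-1)λ + (-12).
Solving p(λ) = 0 yields eigenvalues ≈ -3, 4. (A is shown rounded to 4 decimals, so these recover the underlying integer eigenvalues to within that precision.)
Verification: the trace of A = 1 equals the sum of eigenvalues 1, and det(A) ≈ -12.0000 matches the eigenvalue product -12.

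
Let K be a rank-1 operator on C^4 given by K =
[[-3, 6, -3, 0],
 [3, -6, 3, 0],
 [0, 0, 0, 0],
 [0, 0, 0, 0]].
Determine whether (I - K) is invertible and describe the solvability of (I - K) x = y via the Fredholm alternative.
(I - K) is invertible (det(I - K) = 10 ≠ 0), so for every y in C^4 the equation (I - K) x = y has a unique solution.

K has rank 1, so it is an outer product K = u v^T: every row of K is a multiple of one row vector. Reading off the entries, u = (3, -3, 0, 0) and v = (-1, 2, -1, 0) (row i of K equals u_i·v^T). A rank-one matrix u v^T satisfies K u = u (v·u) and kills the (3)-dimensional subspace v^⊥, so its characteristic polynomial is lambda^3 (lambda - v·u) with v·u = tr K = -9. Hence the eigenvalues of I - K are 1 (multiplicity 3) and 1 - (-9) = 10, so det(I - K) = 10. (Direct check: I - K =
[[4, -6, 3, 0],
 [-3, 7, -3, 0],
 [0, 0, 1, 0],
 [0, 0, 0, 1]]
has determinant 10.) The finite-dimensional Fredholm alternative says: either (I - K) is invertible, or ker(I - K) ≠ {0} and then range(I - K) = ker((I - K)^*)^⊥, with dim ker(I - K) = dim ker((I - K)^*). Since det(I - K) ≠ 0, 1 is not an eigenvalue of K and ker(I - K) = {0}, so we are in the first case: for every y there is a unique x = (I - K)^(-1) y. Explicitly, by the Sherman–Morrison formula, (I - u v^T)^(-1) = I + u v^T/(1 - v·u), i.e. (I - K)^(-1) = I + K/(10).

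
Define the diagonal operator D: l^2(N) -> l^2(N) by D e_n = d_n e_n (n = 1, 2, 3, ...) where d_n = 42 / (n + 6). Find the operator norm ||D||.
||D|| = 6 (attained at n = 1)

For D diagonal, ||D|| = sup_n |d_n| = sup_n 42/(n + 6). This is positive and strictly decreasing in n, so the supremum is attained at n = 1: d_1 = 42/(1 + 6) = 6. Hence ||D|| = 6.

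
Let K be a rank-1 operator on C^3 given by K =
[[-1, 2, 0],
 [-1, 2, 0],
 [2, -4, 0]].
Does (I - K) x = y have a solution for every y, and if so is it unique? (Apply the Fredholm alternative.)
(I - K) is singular (det(I - K) = 0, i.e. 1 ∈ sigma(K)). (I - K) x = y is solvable iff y ⊥ ker((I - K)^*) = span{(-1, 2, 0)}, i.e. iff -y_1 + 2y_2 = 0. When solvable, the solutions are x = y + c·(1, 1, -2), c arbitrary (ker(I - K) = span{(1, 1, -2)}, dimension 1).

K has rank 1, so it is an outer product K = u v^T: every row of K is a multiple of one row vector. Reading off the entries, u = (1, 1, -2) and v = (-1, 2, 0) (row i of K equals u_i·v^T). A rank-one matrix u v^T satisfies K u = u (v·u) and kills the (2)-dimensional subspace v^⊥, so its characteristic polynomial is lambda^2 (lambda - v·u) with v·u = tr K = 1. Hence the eigenvalues of I - K are 1 (multiplicity 2) and 1 - (1) = 0, so det(I - K) = 0. (Direct check: I - K =
[[2, -2, 0],
 [1, -1, 0],
 [-2, 4, 1]]
has determinant 0.) So 1 is an eigenvalue of K and (I - K) is not invertible. The finite-dimensional Fredholm alternative says: either (I - K) is invertible, or ker(I - K) ≠ {0} and then range(I - K) = ker((I - K)^*)^⊥, with dim ker(I - K) = dim ker((I - K)^*). We are in the second case, so we need both kernels. Kernel of I - K: (I - K) u = u - u (v·u) = u - u = 0, so ker(I - K) = span{u} = span{(1, 1, -2)} (it is exactly 1-dimensional because rank(I - K) = 2). Kernel of the adjoint: K is real, so (I - K)^* = I - K^T = I - v u^T, and (I - v u^T) v = v - v (u·v) = 0; hence ker((I - K)^*) = span{v} = span{(-1, 2, 0)}. Therefore (I - K) x = y is solvable iff <y, v> = 0, i.e. iff -y_1 + 2y_2 = 0. When this holds, K y = u (v·y) = 0, so (I - K) y = y and x = y is a particular solution; the full solution set is the line x = y + c·u = y + c·(1, 1, -2), c ∈ C.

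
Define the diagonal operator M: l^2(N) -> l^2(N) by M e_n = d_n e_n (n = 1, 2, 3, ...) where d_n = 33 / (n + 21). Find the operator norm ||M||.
||M|| = 3/2 (attained at n = 1)

For M diagonal, ||M|| = sup_n |d_n| = sup_n 33/(n + 21). This is positive and strictly decreasing in n, so the supremum is attained at n = 1: d_1 = 33/(1 + 21) = 3/2. Hence ||M|| = 3/2.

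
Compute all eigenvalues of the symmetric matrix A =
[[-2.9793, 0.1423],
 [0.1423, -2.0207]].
sigma(A) ≈ {-3, -2}

A is real symmetric, so its spectrum consists of real eigenvalues. Expanding the characteristic polynomial of the displayed matrix gives
  det(λ I - A) = p(λ) = λ^2 + (5)λ + (6).
Solving p(λ) = 0 yields eigenvalues ≈ -3, -2. (A is shown rounded to 4 decimals, so these recover the underlying integer eigenvalues to within that precision.)
Verification: the trace of A = -5 equals the sum of eigenvalues -5, and det(A) ≈ 6.0000 matches the eigenvalue product 6.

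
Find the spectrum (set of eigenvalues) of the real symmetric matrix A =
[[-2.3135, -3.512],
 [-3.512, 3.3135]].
sigma(A) ≈ {-4, 5}

A is real symmetric, so its spectrum consists of real eigenvalues. Expanding the characteristic polynomial of the displayed matrix gives
  det(λ I - A) = p(λ) = λ^2 + (-1)λ + (-20).
Solving p(λ) = 0 yields eigenvalues ≈ -4, 5. (A is shown rounded to 4 decimals, so these recover the underlying integer eigenvalues to within that precision.)
Verification: the trace of A = 1 equals the sum of eigenvalues 1, and det(A) ≈ -19.9999 matches the eigenvalue product -20.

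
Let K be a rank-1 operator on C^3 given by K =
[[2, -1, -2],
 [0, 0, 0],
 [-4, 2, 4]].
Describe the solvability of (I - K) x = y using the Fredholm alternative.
(I - K) is invertible (det(I - K) = -5 ≠ 0), so for every y in C^3 the equation (I - K) x = y has a unique solution.

K has rank 1, so it is an outer product K = u v^T: every row of K is a multiple of one row vector. Reading off the entries, u = (-1, 0, 2) and v = (-2, 1, 2) (row i of K equals u_i·v^T). A rank-one matrix u v^T satisfies K u = u (v·u) and kills the (2)-dimensional subspace v^⊥, so its characteristic polynomial is lambda^2 (lambda - v·u) with v·u = tr K = 6. Hence the eigenvalues of I - K are 1 (multiplicity 2) and 1 - (6) = -5, so det(I - K) = -5. (Direct check: I - K =
[[-1, 1, 2],
 [0, 1, 0],
 [4, -2, -3]]
has determinant -5.) The finite-dimensional Fredholm alternative says: either (I - K) is invertible, or ker(I - K) ≠ {0} and then range(I - K) = ker((I - K)^*)^⊥, with dim ker(I - K) = dim ker((I - K)^*). Since det(I - K) ≠ 0, 1 is not an eigenvalue of K and ker(I - K) = {0}, so we are in the first case: for every y there is a unique x = (I - K)^(-1) y. Explicitly, by the Sherman–Morrison formula, (I - u v^T)^(-1) = I + u v^T/(1 - v·u), i.e. (I - K)^(-1) = I + K/(-5).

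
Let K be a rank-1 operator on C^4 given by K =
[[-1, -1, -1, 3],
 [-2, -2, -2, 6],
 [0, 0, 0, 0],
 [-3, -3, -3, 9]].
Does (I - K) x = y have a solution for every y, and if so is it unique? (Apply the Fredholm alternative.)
(I - K) is invertible (det(I - K) = -5 ≠ 0), so for every y in C^4 the equation (I - K) x = y has a unique solution.

K has rank 1, so it is an outer product K = u v^T: every row of K is a multiple of one row vector. Reading off the entries, u = (1, 2, 0, 3) and v = (-1, -1, -1, 3) (row i of K equals u_i·v^T). A rank-one matrix u v^T satisfies K u = u (v·u) and kills the (3)-dimensional subspace v^⊥, so its characteristic polynomial is lambda^3 (lambda - v·u) with v·u = tr K = 6. Hence the eigenvalues of I - K are 1 (multiplicity 3) and 1 - (6) = -5, so det(I - K) = -5. (Direct check: I - K =
[[2, 1, 1, -3],
 [2, 3, 2, -6],
 [0, 0, 1, 0],
 [3, 3, 3, -8]]
has determinant -5.) The finite-dimensional Fredholm alternative says: either (I - K) is invertible, or ker(I - K) ≠ {0} and then range(I - K) = ker((I - K)^*)^⊥, with dim ker(I - K) = dim ker((I - K)^*). Since det(I - K) ≠ 0, 1 is not an eigenvalue of K and ker(I - K) = {0}, so we are in the first case: for every y there is a unique x = (I - K)^(-1) y. Explicitly, by the Sherman–Morrison formula, (I - u v^T)^(-1) = I + u v^T/(1 - v·u), i.e. (I - K)^(-1) = I + K/(-5).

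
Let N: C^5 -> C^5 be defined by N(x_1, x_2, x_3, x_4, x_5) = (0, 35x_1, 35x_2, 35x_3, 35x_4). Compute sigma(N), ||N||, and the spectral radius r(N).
sigma(N) = {0}; ||N|| = 35; r(N) = 0. (N is nilpotent with N^5 = 0.)

On C^5, N is a strictly lower-triangular matrix with 35 on the subdiagonal and zeros elsewhere, so its characteristic polynomial is lambda^5 and every eigenvalue is 0: sigma(N) = {0}. For the operator norm, N e_i = 35e_{i+1} for i = 1, ..., 4 and N e_5 = 0, so the singular values of N are 35 (with multiplicity 4) and 0; hence ||N|| = 35. The spectral radius r(N) = max|lambda| = 0. Note ||N|| > r(N) — characteristic of non-normal nilpotent operators. Indeed N^5 = 0.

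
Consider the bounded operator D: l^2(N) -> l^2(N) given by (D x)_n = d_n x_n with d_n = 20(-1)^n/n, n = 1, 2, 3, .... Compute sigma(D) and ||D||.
sigma(D) = {20(-1)^n/n : n ≥ 1} ∪ {0}; ||D|| = 20

A bounded diagonal operator on l^2 with diagonal entries d_n has spectrum equal to the closure of {d_n : n ≥ 1}: every d_n is an eigenvalue (with eigenvector e_n), so {d_n} ⊂ sigma(D); the spectrum is closed, so its closure is too; and for lambda not in the closure, (D - lambda I) has bounded inverse (the diagonal entries 1/(d_n - lambda) are bounded). For our sequence d_n = 20(-1)^n/n, n = 1, 2, 3, ...:
  - {d_n} = {20(-1)^n/n : n ≥ 1}; the only limit point is 0
  - closure = {20(-1)^n/n : n ≥ 1} ∪ {0}
For the norm: a diagonal operator has ||D|| = sup_n |d_n|. Here |d_n| = 20/n is decreasing, so sup_n |d_n| = |d_1| = 20. So ||D|| = 20.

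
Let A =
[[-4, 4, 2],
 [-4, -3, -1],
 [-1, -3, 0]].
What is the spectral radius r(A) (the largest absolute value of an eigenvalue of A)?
r(A) ≈ 5.8987

The eigenvalues of A are the roots of its characteristic polynomial. With M = A (coefficients from the trace, the sum of principal 2x2 minors, and det A):
  p(λ) = det(λ I - M) = λ^3 + 7λ^2 + 27λ - 34.
No integer candidate from the rational root theorem (±divisors of 34) is a root, so the roots are irrational. The cubic discriminant is Δ = -143243 < 0, so there is one real root and a complex-conjugate pair. p(0) = -34 and p(1) = 1 have opposite signs, so a root lies in (0, 1); Newton's method refines it to λ ≈ 0.9772. Dividing out (λ - (0.9772)) leaves approximately λ^2 + 7.9772λ + 34.7949. For λ^2 + 7.9772λ + 34.7949 the discriminant is -75.5447. It is negative, so the remaining roots are the complex-conjugate pair λ ≈ -3.9886 ± 4.3458i. Their product equals the constant term, so |λ|^2 ≈ 34.7949 and |λ| ≈ 5.8987.
Thus the eigenvalues (to 4 decimals) are 0.9772 (modulus 0.9772); -3.9886 ± 4.3458i (modulus 5.8987). The spectral radius is the largest modulus: r(A) ≈ 5.8987. (Cross-check: r(A) ≤ ||A||_2 ≈ 6.2154; equality holds whenever A is normal, though it can also hold for some non-normal A.)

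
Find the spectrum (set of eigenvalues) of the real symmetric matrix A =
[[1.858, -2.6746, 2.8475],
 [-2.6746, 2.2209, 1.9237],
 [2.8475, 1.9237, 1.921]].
sigma(A) ≈ {-3, 4, 5}

A is real symmetric, so its spectrum consists of real eigenvalues. Expanding the characteristic polynomial of the displayed matrix gives
  det(λ I - A) = p(λ) = λ^3 + (-6)λ^2 + (-7)λ + (60).
Solving p(λ) = 0 yields eigenvalues ≈ -3, 4, 5. (A is shown rounded to 4 decimals, so these recover the underlying integer eigenvalues to within that precision.)
Verification: the trace of A = 6 equals the sum of eigenvalues 6, and det(A) ≈ -59.9999 matches the eigenvalue product -60.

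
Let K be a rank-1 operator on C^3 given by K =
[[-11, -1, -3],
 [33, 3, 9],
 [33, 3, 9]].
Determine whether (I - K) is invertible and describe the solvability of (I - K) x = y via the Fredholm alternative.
(I - K) is singular (det(I - K) = 0, i.e. 1 ∈ sigma(K)). (I - K) x = y is solvable iff y ⊥ ker((I - K)^*) = span{(-11, -1, -3)}, i.e. iff -11y_1 - y_2 - 3y_3 = 0. When solvable, the solutions are x = y + c·(1, -3, -3), c arbitrary (ker(I - K) = span{(1, -3, -3)}, dimension 1).

K has rank 1, so it is an outer product K = u v^T: every row of K is a multiple of one row vector. Reading off the entries, u = (1, -3, -3) and v = (-11, -1, -3) (row i of K equals u_i·v^T). A rank-one matrix u v^T satisfies K u = u (v·u) and kills the (2)-dimensional subspace v^⊥, so its characteristic polynomial is lambda^2 (lambda - v·u) with v·u = tr K = 1. Hence the eigenvalues of I - K are 1 (multiplicity 2) and 1 - (1) = 0, so det(I - K) = 0. (Direct check: I - K =
[[12, 1, 3],
 [-33, -2, -9],
 [-33, -3, -8]]
has determinant 0.) So 1 is an eigenvalue of K and (I - K) is not invertible. The finite-dimensional Fredholm alternative says: either (I - K) is invertible, or ker(I - K) ≠ {0} and then range(I - K) = ker((I - K)^*)^⊥, with dim ker(I - K) = dim ker((I - K)^*). We are in the second case, so we need both kernels. Kernel of I - K: (I - K) u = u - u (v·u) = u - u = 0, so ker(I - K) = span{u} = span{(1, -3, -3)} (it is exactly 1-dimensional because rank(I - K) = 2). Kernel of the adjoint: K is real, so (I - K)^* = I - K^T = I - v u^T, and (I - v u^T) v = v - v (u·v) = 0; hence ker((I - K)^*) = span{v} = span{(-11, -1, -3)}. Therefore (I - K) x = y is solvable iff <y, v> = 0, i.e. iff -11y_1 - y_2 - 3y_3 = 0. When this holds, K y = u (v·y) = 0, so (I - K) y = y and x = y is a particular solution; the full solution set is the line x = y + c·u = y + c·(1, -3, -3), c ∈ C.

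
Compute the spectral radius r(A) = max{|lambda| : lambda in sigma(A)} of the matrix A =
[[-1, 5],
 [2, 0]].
r(A) = (1 + sqrt(41))/2 ≈ 3.7016

The eigenvalues of A are the roots of its characteristic polynomial. With M = A (coefficients from the trace and determinant):
  p(λ) = det(λ I - M) = λ^2 + λ - 10.
For λ^2 + λ - 10 the discriminant is 41. It is nonnegative but not a perfect square, so the roots are real and irrational: λ = (-1 ± sqrt(41))/2 ≈ 2.7016, -3.7016.
Thus the eigenvalues (to 4 decimals) are 2.7016 (modulus 2.7016); -3.7016 (modulus 3.7016). The spectral radius is the largest modulus: r(A) = (1 + sqrt(41))/2 ≈ 3.7016. (Cross-check: r(A) ≤ ||A||_2 ≈ 5.1167; equality holds whenever A is normal, though it can also hold for some non-normal A.)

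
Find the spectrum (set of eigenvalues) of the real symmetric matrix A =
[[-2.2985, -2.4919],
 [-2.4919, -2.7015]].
sigma(A) ≈ {-5, 0}

A is real symmetric, so its spectrum consists of real eigenvalues. Expanding the characteristic polynomial of the displayed matrix gives
  det(λ I - A) = p(λ) = λ^2 + (5)λ + (0).
Solving p(λ) = 0 yields eigenvalues ≈ -5, 0. (A is shown rounded to 4 decimals, so these recover the underlying integer eigenvalues to within that precision.)
Verification: the trace of A = -5 equals the sum of eigenvalues -5, and det(A) ≈ -0.0002 matches the eigenvalue product 0.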